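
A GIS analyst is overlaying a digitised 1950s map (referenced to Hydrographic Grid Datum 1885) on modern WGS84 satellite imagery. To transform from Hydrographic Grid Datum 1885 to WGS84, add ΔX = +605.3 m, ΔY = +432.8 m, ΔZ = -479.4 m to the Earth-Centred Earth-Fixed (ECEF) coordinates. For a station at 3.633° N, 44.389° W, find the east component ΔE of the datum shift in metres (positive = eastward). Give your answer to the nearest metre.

The local east axis at (φ, λ) is (−sin λ, cos λ, 0), so ΔE = −sin(-44.389°)·605.3 + cos(-44.389°)·432.8 = 732.71 m.

ΔE = 733 m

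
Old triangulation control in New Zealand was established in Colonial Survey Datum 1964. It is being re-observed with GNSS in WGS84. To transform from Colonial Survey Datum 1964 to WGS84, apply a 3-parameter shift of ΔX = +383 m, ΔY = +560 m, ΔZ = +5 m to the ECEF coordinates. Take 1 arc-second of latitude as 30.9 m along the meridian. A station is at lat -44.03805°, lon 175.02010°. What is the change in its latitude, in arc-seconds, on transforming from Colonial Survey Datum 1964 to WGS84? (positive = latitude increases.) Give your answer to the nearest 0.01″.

Δφ = -7.37″

sin φ = -0.695136, cos φ = 0.718878, sin λ = 0.086806, cos λ = -0.996225.
North component: ΔN = −sin φ cos λ·ΔX − sin φ sin λ·ΔY + cos φ·ΔZ = −(-0.695136)(-0.996225)(383) − (-0.695136)(0.086806)(560) + (0.718878)(5) = -227.85 m.
1° of latitude spans 3600 × 30.90 = 111240 m, so Δφ = -227.85 / 111240 × 3600 = -7.374″.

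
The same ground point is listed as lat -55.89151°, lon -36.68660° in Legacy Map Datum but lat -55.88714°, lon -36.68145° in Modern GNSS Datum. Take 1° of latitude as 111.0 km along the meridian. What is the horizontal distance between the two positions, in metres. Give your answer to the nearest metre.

Δφ = -55.88714° − -55.89151° = +0.00437°; Δλ = -36.68145° − -36.68660° = +0.00515°.
ΔN = Δφ × 111000 = 485.1 m; ΔE = Δλ × 111000 × cos(-55.89151°) = +0.00515 × 111000 × 0.560762 = 320.6 m.
Distance = √(ΔE² + ΔN²) = √(320.6² + 485.1²) = 581.4 m.

581 m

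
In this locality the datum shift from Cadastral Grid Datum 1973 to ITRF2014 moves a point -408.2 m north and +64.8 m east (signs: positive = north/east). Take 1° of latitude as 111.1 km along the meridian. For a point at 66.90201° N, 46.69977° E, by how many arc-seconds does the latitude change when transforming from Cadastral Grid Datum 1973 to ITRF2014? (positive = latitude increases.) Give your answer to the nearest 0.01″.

Δφ = -13.23″

1° of latitude = 111.1 km, so Δφ = -408.2 / 111100 = -0.0036742° = -13.227″.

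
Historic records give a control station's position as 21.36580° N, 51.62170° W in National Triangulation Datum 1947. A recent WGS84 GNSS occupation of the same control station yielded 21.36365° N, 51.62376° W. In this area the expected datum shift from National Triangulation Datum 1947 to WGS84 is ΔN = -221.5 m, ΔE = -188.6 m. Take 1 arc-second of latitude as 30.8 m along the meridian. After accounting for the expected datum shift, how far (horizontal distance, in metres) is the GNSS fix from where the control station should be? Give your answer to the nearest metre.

Observed coordinate differences: Δφ = -0.00215°, Δλ = -0.00206°.
Converting to metres (1° lat = 110880 m, cos φ = 0.931273): observed ΔN = -238.4 m, observed ΔE = -212.7 m.
Subtracting the expected shift leaves a residual of -238.4 − (-221.5) = -16.9 m north and -212.7 − (-188.6) = -24.1 m east.
Residual distance = √((-16.9)² + (-24.1)²) = 29.4 m.

29 m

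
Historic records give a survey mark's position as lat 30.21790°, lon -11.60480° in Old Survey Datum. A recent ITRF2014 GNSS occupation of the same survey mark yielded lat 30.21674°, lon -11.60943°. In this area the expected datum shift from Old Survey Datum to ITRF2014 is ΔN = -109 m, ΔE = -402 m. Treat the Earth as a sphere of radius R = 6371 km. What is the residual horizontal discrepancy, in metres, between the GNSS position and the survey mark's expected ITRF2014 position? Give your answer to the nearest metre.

Observed coordinate differences: Δφ = -0.00116°, Δλ = -0.00463°.
Converting to metres (1° lat = 111195 m, cos φ = 0.864118): observed ΔN = -129.0 m, observed ΔE = -444.9 m.
Subtracting the expected shift leaves a residual of -129.0 − (-109) = -20.0 m north and -444.9 − (-402) = -42.9 m east.
Residual distance = √((-20.0)² + (-42.9)²) = 47.3 m.

47 m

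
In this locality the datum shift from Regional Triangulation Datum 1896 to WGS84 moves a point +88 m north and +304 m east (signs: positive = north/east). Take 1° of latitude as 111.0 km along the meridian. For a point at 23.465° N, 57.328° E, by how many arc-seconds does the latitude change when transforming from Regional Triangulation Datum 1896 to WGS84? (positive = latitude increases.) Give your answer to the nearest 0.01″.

1° of latitude = 111.0 km, so Δφ = 88.0 / 111000 = 0.0007928° = 2.854″.

Δφ = 2.85″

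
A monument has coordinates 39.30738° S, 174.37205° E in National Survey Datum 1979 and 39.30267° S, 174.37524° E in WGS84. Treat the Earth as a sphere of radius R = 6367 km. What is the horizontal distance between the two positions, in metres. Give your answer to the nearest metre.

591 m

Δφ = -39.30267° − -39.30738° = +0.00471°; Δλ = 174.37524° − 174.37205° = +0.00319°.
1° along a meridian = πR/180 = 111125 m.
ΔN = Δφ × 111125 = 523.4 m; ΔE = Δλ × 111125 × cos(-39.30738°) = +0.00319 × 111125 × 0.773759 = 274.3 m.
Distance = √(ΔE² + ΔN²) = √(274.3² + 523.4²) = 590.9 m.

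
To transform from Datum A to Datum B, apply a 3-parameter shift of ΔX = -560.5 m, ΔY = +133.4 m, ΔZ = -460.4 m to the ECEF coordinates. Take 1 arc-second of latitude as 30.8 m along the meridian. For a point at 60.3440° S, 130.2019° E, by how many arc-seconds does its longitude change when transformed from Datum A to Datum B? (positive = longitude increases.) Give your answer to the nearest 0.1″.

Δλ = 22.4″

sin φ = -0.869012, cos φ = 0.494791, sin λ = 0.763775, cos λ = -0.645483.
East component: ΔE = −sin λ·ΔX + cos λ·ΔY = −(0.763775)(-560.5) + (-0.645483)(133.4) = 341.99 m.
1° of latitude spans 3600 × 30.80 = 110880 m; at latitude φ, 1° of longitude spans that × cos φ = 54862.5 m, so Δλ = 341.99 / 54862.5 × 3600 = 22.441″.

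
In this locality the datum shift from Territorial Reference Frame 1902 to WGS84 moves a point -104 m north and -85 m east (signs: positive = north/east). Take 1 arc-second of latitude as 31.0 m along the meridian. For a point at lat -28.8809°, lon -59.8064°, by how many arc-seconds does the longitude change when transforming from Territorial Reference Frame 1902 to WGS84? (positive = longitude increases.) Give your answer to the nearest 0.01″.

At latitude -28.8809°, cos φ = 0.875626.
1″ of longitude at this latitude = 31.00 × cos φ = 27.1444 m, so Δλ = -85.0 / 27.1444 = -3.131″.

Δλ = -3.13″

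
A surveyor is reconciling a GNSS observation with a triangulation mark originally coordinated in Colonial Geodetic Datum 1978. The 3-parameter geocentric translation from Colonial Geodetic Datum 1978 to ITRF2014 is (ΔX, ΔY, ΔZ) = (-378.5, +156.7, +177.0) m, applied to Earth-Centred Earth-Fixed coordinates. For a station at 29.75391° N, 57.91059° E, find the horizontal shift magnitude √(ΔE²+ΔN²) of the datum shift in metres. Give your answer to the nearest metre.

445 m

At φ = 29.75391°, λ = 57.91059°: sin φ = 0.496276, cos φ = 0.868165, sin λ = 0.847220, cos λ = 0.531242.
ΔE = −sin λ·ΔX + cos λ·ΔY = −(0.847220)·(-378.5) + (0.531242)·(156.7) = 403.92 m.
ΔN = −sin φ cos λ·ΔX − sin φ sin λ·ΔY + cos φ·ΔZ = −(0.496276)(0.531242)(-378.5) − (0.496276)(0.847220)(156.7) + (0.868165)(177.0) = 187.57 m.
Horizontal magnitude = √(ΔE² + ΔN²) = √(403.92² + 187.57²) = 445.34 m.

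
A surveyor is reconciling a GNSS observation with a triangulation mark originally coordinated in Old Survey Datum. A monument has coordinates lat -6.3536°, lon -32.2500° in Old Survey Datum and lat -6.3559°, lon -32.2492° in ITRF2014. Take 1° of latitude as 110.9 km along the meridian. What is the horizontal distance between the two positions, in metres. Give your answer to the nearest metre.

Δφ = -6.3559° − -6.3536° = -0.0023°; Δλ = -32.2492° − -32.2500° = +0.0008°.
ΔN = Δφ × 110900 = -255.1 m; ΔE = Δλ × 110900 × cos(-6.3536°) = +0.0008 × 110900 × 0.993858 = 88.2 m.
Distance = √(ΔE² + ΔN²) = √(88.2² + (-255.1)²) = 269.9 m.

270 m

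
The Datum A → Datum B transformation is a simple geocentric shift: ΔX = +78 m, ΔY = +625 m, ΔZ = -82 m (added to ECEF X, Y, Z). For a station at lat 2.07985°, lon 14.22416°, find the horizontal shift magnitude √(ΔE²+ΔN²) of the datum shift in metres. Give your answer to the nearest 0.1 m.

At φ = 2.07985°, λ = 14.22416°: sin φ = 0.036292, cos φ = 0.999341, sin λ = 0.245716, cos λ = 0.969342.
ΔE = −sin λ·ΔX + cos λ·ΔY = −(0.245716)·(78) + (0.969342)·(625) = 586.67 m.
ΔN = −sin φ cos λ·ΔX − sin φ sin λ·ΔY + cos φ·ΔZ = −(0.036292)(0.969342)(78) − (0.036292)(0.245716)(625) + (0.999341)(-82) = -90.26 m.
Horizontal magnitude = √(ΔE² + ΔN²) = √(586.67² + (-90.26)²) = 593.58 m.

593.6 m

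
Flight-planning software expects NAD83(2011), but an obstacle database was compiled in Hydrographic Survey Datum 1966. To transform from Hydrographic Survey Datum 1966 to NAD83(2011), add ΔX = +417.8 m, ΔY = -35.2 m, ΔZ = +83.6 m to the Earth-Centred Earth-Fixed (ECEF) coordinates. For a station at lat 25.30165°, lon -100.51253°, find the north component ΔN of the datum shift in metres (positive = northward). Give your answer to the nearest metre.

The local north axis is (−sin φ cos λ, −sin φ sin λ, cos φ), giving ΔN = 32.579 − 14.791 + 75.580 = 93.37 m.

ΔN = 93 m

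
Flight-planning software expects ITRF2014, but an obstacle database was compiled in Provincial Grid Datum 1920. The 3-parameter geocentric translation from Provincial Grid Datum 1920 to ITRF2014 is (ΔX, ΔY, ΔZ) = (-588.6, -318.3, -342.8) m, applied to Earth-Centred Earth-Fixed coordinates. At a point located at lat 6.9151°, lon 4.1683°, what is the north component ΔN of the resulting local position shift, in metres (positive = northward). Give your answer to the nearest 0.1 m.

The local north axis is (−sin φ cos λ, −sin φ sin λ, cos φ), giving ΔN = 70.679 + 2.786 − 340.306 = -266.84 m.

ΔN = -266.8 m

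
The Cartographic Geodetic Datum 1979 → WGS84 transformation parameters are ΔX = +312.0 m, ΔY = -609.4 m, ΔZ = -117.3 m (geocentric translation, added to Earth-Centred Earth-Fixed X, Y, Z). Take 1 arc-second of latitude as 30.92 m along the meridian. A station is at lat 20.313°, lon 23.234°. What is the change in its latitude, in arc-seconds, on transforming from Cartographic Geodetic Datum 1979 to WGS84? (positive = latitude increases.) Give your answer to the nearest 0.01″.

Δφ = -4.08″

sin φ = 0.347148, cos φ = 0.937810, sin λ = 0.394487, cos λ = 0.918901.
North component: ΔN = −sin φ cos λ·ΔX − sin φ sin λ·ΔY + cos φ·ΔZ = −(0.347148)(0.918901)(312.0) − (0.347148)(0.394487)(-609.4) + (0.937810)(-117.3) = -126.08 m.
1° of latitude spans 3600 × 30.92 = 111312 m, so Δφ = -126.08 / 111312 × 3600 = -4.078″.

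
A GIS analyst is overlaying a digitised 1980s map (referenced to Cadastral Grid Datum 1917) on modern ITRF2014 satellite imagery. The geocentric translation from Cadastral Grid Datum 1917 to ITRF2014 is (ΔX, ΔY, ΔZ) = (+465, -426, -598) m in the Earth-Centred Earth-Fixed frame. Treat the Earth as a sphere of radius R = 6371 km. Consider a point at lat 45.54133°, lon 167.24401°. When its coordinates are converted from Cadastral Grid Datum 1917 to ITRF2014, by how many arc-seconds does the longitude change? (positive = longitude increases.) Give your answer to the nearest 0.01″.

sin φ = 0.713756, cos φ = 0.700395, sin λ = 0.220799, cos λ = -0.975319.
East component: ΔE = −sin λ·ΔX + cos λ·ΔY = −(0.220799)(465) + (-0.975319)(-426) = 312.81 m.
1° of latitude spans πR/180 = 111195 m; at latitude φ, 1° of longitude spans that × cos φ = 77880.3 m, so Δλ = 312.81 / 77880.3 × 3600 = 14.460″.

Δλ = 14.46″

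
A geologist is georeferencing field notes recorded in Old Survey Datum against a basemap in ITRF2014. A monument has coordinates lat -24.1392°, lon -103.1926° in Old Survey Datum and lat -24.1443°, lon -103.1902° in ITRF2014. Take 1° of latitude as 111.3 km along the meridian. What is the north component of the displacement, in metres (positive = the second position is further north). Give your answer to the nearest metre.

Δφ = -24.1443° − -24.1392° = -0.0051°; Δλ = -103.1902° − -103.1926° = +0.0024°.
ΔN = Δφ × 111300 = -567.6 m; ΔE = Δλ × 111300 × cos(-24.1392°) = +0.0024 × 111300 × 0.912555 = 243.8 m.

ΔN = -568 m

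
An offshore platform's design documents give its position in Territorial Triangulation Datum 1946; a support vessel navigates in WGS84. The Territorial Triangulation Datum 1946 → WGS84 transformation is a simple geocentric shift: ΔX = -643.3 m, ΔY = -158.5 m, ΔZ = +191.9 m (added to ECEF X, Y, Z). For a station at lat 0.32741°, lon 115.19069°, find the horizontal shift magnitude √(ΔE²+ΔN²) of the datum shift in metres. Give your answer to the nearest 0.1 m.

At φ = 0.32741°, λ = 115.19069°: sin φ = 0.005714, cos φ = 0.999984, sin λ = 0.904896, cos λ = -0.425632.
ΔE = −sin λ·ΔX + cos λ·ΔY = −(0.904896)·(-643.3) + (-0.425632)·(-158.5) = 649.58 m.
ΔN = −sin φ cos λ·ΔX − sin φ sin λ·ΔY + cos φ·ΔZ = −(0.005714)(-0.425632)(-643.3) − (0.005714)(0.904896)(-158.5) + (0.999984)(191.9) = 191.15 m.
Horizontal magnitude = √(ΔE² + ΔN²) = √(649.58² + 191.15²) = 677.12 m.

677.1 m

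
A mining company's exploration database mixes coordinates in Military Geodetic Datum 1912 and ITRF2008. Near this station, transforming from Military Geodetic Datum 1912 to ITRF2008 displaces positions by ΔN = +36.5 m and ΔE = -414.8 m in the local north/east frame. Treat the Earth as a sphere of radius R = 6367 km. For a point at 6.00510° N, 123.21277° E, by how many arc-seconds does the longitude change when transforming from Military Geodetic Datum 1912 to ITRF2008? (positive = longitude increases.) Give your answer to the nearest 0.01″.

At latitude 6.00510°, cos φ = 0.994513.
One radian of longitude at latitude φ spans R cos φ, so Δλ = ΔE / (R cos φ) = -414.8 / (6367000 × 0.994513) = -6.5508e-05 rad = -13.512″.

Δλ = -13.51″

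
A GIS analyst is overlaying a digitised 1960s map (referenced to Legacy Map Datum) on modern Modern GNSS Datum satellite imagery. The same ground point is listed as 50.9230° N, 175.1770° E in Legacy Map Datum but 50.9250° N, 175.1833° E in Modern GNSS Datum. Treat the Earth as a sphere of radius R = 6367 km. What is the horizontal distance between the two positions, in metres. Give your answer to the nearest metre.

Δφ = 50.9250° − 50.9230° = +0.0020°; Δλ = 175.1833° − 175.1770° = +0.0063°.
1° along a meridian = πR/180 = 111125 m.
ΔN = Δφ × 111125 = 222.3 m; ΔE = Δλ × 111125 × cos(50.9230°) = +0.0063 × 111125 × 0.630364 = 441.3 m.
Distance = √(ΔE² + ΔN²) = √(441.3² + 222.3²) = 494.1 m.

494 m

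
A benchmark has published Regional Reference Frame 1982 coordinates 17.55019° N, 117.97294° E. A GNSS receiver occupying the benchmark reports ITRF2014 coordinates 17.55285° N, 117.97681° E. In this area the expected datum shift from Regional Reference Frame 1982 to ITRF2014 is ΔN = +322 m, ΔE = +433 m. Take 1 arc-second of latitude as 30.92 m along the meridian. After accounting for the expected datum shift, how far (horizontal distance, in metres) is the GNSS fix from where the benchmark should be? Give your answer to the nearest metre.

34 m

Observed coordinate differences: Δφ = +0.00266°, Δλ = +0.00387°.
Converting to metres (1° lat = 111312 m, cos φ = 0.953453): observed ΔN = 296.1 m, observed ΔE = 410.7 m.
Subtracting the expected shift leaves a residual of 296.1 − (322) = -25.9 m north and 410.7 − (433) = -22.3 m east.
Residual distance = √((-25.9)² + (-22.3)²) = 34.2 m.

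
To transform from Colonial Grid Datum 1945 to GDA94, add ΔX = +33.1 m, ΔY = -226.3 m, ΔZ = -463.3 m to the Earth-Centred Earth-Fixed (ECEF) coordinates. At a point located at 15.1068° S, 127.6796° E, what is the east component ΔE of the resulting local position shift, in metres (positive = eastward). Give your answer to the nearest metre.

At φ = -15.1068°, λ = 127.6796°: sin φ = -0.260619, cos φ = 0.965442, sin λ = 0.791441, cos λ = -0.611245.
ΔE = −sin λ·ΔX + cos λ·ΔY = −(0.791441)·(33.1) + (-0.611245)·(-226.3) = 112.13 m.

ΔE = 112 m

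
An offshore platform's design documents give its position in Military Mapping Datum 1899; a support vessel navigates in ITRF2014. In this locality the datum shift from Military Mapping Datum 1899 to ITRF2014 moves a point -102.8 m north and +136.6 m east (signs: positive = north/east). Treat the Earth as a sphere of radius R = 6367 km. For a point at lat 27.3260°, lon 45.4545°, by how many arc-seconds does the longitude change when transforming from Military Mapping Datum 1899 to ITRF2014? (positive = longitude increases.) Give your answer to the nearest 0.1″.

At latitude 27.3260°, cos φ = 0.888409.
One radian of longitude at latitude φ spans R cos φ, so Δλ = ΔE / (R cos φ) = 136.6 / (6367000 × 0.888409) = 2.4149e-05 rad = 4.981″.

Δλ = 5.0″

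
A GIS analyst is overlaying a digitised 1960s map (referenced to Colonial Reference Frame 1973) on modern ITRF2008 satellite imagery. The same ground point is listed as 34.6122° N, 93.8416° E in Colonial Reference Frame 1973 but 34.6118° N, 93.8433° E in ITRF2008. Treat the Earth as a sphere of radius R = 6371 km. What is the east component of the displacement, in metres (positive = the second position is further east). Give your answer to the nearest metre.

Δφ = 34.6118° − 34.6122° = -0.0004°; Δλ = 93.8433° − 93.8416° = +0.0017°.
1° along a meridian = πR/180 = 111195 m.
ΔN = Δφ × 111195 = -44.5 m; ΔE = Δλ × 111195 × cos(34.6122°) = +0.0017 × 111195 × 0.823015 = 155.6 m.

ΔE = 156 m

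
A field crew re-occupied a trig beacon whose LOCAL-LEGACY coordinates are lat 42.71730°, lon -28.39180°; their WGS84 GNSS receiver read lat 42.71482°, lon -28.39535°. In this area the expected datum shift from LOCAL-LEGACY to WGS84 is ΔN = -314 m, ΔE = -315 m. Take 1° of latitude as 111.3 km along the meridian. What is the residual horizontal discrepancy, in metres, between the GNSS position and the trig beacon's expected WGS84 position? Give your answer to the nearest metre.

Observed coordinate differences: Δφ = -0.00248°, Δλ = -0.00355°.
Converting to metres (1° lat = 111300 m, cos φ = 0.734710): observed ΔN = -276.0 m, observed ΔE = -290.3 m.
Subtracting the expected shift leaves a residual of -276.0 − (-314) = 38.0 m north and -290.3 − (-315) = 24.7 m east.
Residual distance = √(38.0² + 24.7²) = 45.3 m.

45 m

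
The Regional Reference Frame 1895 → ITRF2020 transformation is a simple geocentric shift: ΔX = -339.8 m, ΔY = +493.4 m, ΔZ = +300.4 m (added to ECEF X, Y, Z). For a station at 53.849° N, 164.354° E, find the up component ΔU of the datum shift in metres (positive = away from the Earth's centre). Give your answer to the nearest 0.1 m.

ΔU = 514.1 m

At φ = 53.849°, λ = 164.354°: sin φ = 0.807465, cos φ = 0.589915, sin λ = 0.269693, cos λ = -0.962946.
ΔU = cos φ cos λ·ΔX + cos φ sin λ·ΔY + sin φ·ΔZ = (0.589915)(-0.962946)(-339.8) + (0.589915)(0.269693)(493.4) + (0.807465)(300.4) = 514.09 m.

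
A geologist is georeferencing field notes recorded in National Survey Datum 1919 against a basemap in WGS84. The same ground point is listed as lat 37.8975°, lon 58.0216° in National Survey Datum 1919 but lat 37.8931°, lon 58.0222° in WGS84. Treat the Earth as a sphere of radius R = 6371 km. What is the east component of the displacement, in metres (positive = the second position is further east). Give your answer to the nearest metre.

ΔE = 53 m

Δφ = 37.8931° − 37.8975° = -0.0044°; Δλ = 58.0222° − 58.0216° = +0.0006°.
1° along a meridian = πR/180 = 111195 m.
ΔN = Δφ × 111195 = -489.3 m; ΔE = Δλ × 111195 × cos(37.8975°) = +0.0006 × 111195 × 0.789111 = 52.6 m.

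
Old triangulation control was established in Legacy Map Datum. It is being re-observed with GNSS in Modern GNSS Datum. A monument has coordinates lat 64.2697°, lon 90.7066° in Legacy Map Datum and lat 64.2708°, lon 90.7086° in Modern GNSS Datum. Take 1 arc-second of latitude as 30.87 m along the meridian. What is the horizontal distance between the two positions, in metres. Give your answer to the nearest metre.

Δφ = 64.2708° − 64.2697° = +0.0011°; Δλ = 90.7086° − 90.7066° = +0.0020°.
1° of latitude = 3600 × 30.87 = 111132 m.
ΔN = Δφ × 111132 = 122.2 m; ΔE = Δλ × 111132 × cos(64.2697°) = +0.0020 × 111132 × 0.434136 = 96.5 m.
Distance = √(ΔE² + ΔN²) = √(96.5² + 122.2²) = 155.7 m.

156 m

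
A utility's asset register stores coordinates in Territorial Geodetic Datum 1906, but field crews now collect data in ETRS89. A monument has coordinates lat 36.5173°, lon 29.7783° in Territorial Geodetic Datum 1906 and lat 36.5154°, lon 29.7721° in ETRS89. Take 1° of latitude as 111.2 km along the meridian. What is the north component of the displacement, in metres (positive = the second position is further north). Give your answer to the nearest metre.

Δφ = 36.5154° − 36.5173° = -0.0019°; Δλ = 29.7721° − 29.7783° = -0.0062°.
ΔN = Δφ × 111200 = -211.3 m; ΔE = Δλ × 111200 × cos(36.5173°) = -0.0062 × 111200 × 0.803677 = -554.1 m.

ΔN = -211 m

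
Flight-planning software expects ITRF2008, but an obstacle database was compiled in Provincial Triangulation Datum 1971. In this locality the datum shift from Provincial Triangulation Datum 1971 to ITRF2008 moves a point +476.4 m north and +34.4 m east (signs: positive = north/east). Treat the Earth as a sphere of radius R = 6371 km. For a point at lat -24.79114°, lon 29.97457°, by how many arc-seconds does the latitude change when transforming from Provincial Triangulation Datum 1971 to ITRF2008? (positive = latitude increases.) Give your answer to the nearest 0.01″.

On a sphere of radius R, 1 rad of latitude = R, so Δφ = ΔN / R = 476.4 / 6371000 = 7.4776e-05 rad = 15.424″.

Δφ = 15.42″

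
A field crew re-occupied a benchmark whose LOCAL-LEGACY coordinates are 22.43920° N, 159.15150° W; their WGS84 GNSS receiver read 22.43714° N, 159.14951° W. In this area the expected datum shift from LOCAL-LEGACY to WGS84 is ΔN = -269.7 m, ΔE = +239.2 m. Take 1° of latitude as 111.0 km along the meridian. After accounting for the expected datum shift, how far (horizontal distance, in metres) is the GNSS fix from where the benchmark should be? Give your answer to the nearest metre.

Observed coordinate differences: Δφ = -0.00206°, Δλ = +0.00199°.
Converting to metres (1° lat = 111000 m, cos φ = 0.924285): observed ΔN = -228.7 m, observed ΔE = 204.2 m.
Subtracting the expected shift leaves a residual of -228.7 − (-269.7) = 41.0 m north and 204.2 − (239.2) = -35.0 m east.
Residual distance = √(41.0² + (-35.0)²) = 54.0 m.

54 m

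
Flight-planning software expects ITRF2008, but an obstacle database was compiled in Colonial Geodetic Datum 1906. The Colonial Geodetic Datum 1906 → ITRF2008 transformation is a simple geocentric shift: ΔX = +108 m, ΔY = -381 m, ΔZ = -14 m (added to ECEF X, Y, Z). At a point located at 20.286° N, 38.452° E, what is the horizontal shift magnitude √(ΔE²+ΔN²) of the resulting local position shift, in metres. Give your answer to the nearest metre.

The local east axis at (φ, λ) is (−sin λ, cos λ, 0), so ΔE = −sin(38.452°)·108 + cos(38.452°)·(-381) = -365.53 m.
The local north axis is (−sin φ cos λ, −sin φ sin λ, cos φ), giving ΔN = -29.324 + 82.145 − 13.132 = 39.69 m.
Horizontal magnitude = √(ΔE² + ΔN²) = √((-365.53)² + 39.69²) = 367.68 m.

368 m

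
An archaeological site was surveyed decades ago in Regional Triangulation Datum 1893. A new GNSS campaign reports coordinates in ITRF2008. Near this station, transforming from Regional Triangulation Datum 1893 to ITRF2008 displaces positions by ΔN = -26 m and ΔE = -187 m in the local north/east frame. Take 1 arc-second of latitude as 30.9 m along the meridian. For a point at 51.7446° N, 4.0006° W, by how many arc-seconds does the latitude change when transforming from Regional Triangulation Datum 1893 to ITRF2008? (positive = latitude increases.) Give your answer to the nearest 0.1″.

Δφ = -0.8″

1″ of latitude = 30.90 m, so Δφ = -26.0 / 30.90 = -0.841″.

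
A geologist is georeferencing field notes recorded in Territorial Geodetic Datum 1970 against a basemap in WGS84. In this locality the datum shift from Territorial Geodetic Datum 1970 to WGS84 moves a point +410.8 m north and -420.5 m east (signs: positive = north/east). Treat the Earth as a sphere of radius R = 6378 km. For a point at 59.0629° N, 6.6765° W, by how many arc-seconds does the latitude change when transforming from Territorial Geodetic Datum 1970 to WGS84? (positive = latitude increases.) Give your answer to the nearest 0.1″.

Δφ = 13.3″

On a sphere of radius R, 1 rad of latitude = R, so Δφ = ΔN / R = 410.8 / 6378000 = 6.4409e-05 rad = 13.285″.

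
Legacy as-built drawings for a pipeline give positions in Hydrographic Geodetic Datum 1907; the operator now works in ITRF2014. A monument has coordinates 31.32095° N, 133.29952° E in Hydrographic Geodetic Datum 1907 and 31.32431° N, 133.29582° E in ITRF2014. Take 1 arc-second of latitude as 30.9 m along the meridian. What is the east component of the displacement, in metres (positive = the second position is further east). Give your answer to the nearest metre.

Δφ = 31.32431° − 31.32095° = +0.00336°; Δλ = 133.29582° − 133.29952° = -0.00370°.
1° of latitude = 3600 × 30.90 = 111240 m.
ΔN = Δφ × 111240 = 373.8 m; ΔE = Δλ × 111240 × cos(31.32095°) = -0.00370 × 111240 × 0.854269 = -351.6 m.

ΔE = -352 m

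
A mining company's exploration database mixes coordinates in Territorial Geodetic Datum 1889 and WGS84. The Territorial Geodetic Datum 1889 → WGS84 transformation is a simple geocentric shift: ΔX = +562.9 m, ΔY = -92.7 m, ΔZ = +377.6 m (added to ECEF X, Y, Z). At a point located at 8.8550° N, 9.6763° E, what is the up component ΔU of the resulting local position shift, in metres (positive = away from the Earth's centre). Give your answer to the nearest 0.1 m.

ΔU = 591.0 m

At φ = 8.8550°, λ = 9.6763°: sin φ = 0.153934, cos φ = 0.988081, sin λ = 0.168082, cos λ = 0.985773.
ΔU = cos φ cos λ·ΔX + cos φ sin λ·ΔY + sin φ·ΔZ = (0.988081)(0.985773)(562.9) + (0.988081)(0.168082)(-92.7) + (0.153934)(377.6) = 591.01 m.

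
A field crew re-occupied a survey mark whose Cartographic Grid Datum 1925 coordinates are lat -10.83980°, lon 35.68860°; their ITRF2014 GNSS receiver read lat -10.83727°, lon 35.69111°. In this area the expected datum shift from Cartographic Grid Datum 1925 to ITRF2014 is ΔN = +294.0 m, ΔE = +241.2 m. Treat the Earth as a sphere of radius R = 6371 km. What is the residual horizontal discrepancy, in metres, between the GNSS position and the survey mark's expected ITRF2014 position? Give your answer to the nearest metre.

Observed coordinate differences: Δφ = +0.00253°, Δλ = +0.00251°.
Converting to metres (1° lat = 111195 m, cos φ = 0.982157): observed ΔN = 281.3 m, observed ΔE = 274.1 m.
Subtracting the expected shift leaves a residual of 281.3 − (294.0) = -12.7 m north and 274.1 − (241.2) = 32.9 m east.
Residual distance = √((-12.7)² + 32.9²) = 35.3 m.

35 m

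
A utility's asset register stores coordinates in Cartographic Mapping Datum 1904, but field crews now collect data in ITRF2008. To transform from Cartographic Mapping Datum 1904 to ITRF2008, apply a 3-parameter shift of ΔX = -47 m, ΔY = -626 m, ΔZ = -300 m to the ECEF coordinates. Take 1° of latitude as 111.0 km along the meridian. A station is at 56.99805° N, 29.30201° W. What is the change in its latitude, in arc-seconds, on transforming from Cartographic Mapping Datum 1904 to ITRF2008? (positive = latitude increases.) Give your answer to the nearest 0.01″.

sin φ = 0.838652, cos φ = 0.544668, sin λ = -0.489413, cos λ = 0.872052.
North component: ΔN = −sin φ cos λ·ΔX − sin φ sin λ·ΔY + cos φ·ΔZ = −(0.838652)(0.872052)(-47) − (0.838652)(-0.489413)(-626) + (0.544668)(-300) = -385.97 m.
1° of latitude spans 111000 m, so Δφ = -385.97 / 111000 × 3600 = -12.518″.

Δφ = -12.52″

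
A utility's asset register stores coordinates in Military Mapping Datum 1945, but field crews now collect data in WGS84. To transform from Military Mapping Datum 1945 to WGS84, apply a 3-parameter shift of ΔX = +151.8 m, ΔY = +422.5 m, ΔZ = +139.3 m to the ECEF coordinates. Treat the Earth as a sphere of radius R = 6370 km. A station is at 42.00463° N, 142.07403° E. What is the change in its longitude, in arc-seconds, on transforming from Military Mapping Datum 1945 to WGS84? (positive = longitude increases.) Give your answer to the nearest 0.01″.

sin φ = 0.669191, cos φ = 0.743091, sin λ = 0.614643, cos λ = -0.788806.
East component: ΔE = −sin λ·ΔX + cos λ·ΔY = −(0.614643)(151.8) + (-0.788806)(422.5) = -426.57 m.
1° of latitude spans πR/180 = 111177 m; at latitude φ, 1° of longitude spans that × cos φ = 82615.0 m, so Δλ = -426.57 / 82615.0 × 3600 = -18.588″.

Δλ = -18.59″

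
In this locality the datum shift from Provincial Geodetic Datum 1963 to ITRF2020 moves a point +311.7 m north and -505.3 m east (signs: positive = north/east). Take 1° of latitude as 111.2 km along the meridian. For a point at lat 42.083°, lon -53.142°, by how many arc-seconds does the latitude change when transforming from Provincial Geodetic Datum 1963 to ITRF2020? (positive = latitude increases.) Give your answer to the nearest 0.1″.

Δφ = 10.1″

1° of latitude = 111.2 km, so Δφ = 311.7 / 111200 = 0.0028031° = 10.091″.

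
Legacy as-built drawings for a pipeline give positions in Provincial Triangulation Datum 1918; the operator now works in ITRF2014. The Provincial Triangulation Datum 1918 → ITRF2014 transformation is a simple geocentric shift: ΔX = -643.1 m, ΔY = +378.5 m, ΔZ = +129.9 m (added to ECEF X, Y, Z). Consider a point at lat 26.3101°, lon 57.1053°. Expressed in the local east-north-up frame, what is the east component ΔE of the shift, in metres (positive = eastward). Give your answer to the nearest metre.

At φ = 26.3101°, λ = 57.1053°: sin φ = 0.443229, cos φ = 0.896408, sin λ = 0.839670, cos λ = 0.543097.
ΔE = −sin λ·ΔX + cos λ·ΔY = −(0.839670)·(-643.1) + (0.543097)·(378.5) = 745.55 m.

ΔE = 746 m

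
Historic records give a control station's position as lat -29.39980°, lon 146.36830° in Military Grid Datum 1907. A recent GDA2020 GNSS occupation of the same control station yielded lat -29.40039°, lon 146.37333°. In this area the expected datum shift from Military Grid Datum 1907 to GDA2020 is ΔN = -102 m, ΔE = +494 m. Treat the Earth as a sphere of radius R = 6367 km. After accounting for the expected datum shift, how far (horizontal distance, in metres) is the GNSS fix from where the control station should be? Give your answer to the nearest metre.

Observed coordinate differences: Δφ = -0.00059°, Δλ = +0.00503°.
Converting to metres (1° lat = 111125 m, cos φ = 0.871216): observed ΔN = -65.6 m, observed ΔE = 487.0 m.
Subtracting the expected shift leaves a residual of -65.6 − (-102) = 36.4 m north and 487.0 − (494) = -7.0 m east.
Residual distance = √(36.4² + (-7.0)²) = 37.1 m.

37 m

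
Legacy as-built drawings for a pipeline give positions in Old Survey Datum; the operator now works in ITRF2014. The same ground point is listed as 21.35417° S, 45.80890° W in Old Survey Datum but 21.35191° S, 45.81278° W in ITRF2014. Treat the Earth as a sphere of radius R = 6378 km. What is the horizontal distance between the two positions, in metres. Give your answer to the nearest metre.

474 m

Δφ = -21.35191° − -21.35417° = +0.00226°; Δλ = -45.81278° − -45.80890° = -0.00388°.
1° along a meridian = πR/180 = 111317 m.
ΔN = Δφ × 111317 = 251.6 m; ΔE = Δλ × 111317 × cos(-21.35417°) = -0.00388 × 111317 × 0.931347 = -402.3 m.
Distance = √(ΔE² + ΔN²) = √((-402.3)² + 251.6²) = 474.4 m.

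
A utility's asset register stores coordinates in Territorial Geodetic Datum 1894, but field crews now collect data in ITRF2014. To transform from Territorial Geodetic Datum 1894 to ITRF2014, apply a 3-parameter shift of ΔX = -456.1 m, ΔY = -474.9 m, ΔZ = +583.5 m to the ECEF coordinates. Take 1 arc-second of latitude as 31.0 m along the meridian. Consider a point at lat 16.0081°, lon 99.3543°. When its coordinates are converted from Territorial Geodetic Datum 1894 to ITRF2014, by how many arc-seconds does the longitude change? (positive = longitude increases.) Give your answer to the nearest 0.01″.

Δλ = 17.69″

sin φ = 0.275773, cos φ = 0.961223, sin λ = 0.986702, cos λ = -0.162539.
East component: ΔE = −sin λ·ΔX + cos λ·ΔY = −(0.986702)(-456.1) + (-0.162539)(-474.9) = 527.22 m.
1° of latitude spans 3600 × 31.00 = 111600 m; at latitude φ, 1° of longitude spans that × cos φ = 107272.5 m, so Δλ = 527.22 / 107272.5 × 3600 = 17.693″.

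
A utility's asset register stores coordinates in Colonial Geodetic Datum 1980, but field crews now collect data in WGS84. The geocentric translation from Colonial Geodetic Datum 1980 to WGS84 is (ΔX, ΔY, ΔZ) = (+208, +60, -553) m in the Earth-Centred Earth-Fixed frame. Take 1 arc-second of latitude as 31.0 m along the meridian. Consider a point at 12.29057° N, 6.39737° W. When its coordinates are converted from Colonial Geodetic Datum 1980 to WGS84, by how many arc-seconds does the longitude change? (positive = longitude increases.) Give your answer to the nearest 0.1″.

sin φ = 0.212870, cos φ = 0.977081, sin λ = -0.111423, cos λ = 0.993773.
East component: ΔE = −sin λ·ΔX + cos λ·ΔY = −(-0.111423)(208) + (0.993773)(60) = 82.80 m.
1° of latitude spans 3600 × 31.00 = 111600 m; at latitude φ, 1° of longitude spans that × cos φ = 109042.2 m, so Δλ = 82.80 / 109042.2 × 3600 = 2.734″.

Δλ = 2.7″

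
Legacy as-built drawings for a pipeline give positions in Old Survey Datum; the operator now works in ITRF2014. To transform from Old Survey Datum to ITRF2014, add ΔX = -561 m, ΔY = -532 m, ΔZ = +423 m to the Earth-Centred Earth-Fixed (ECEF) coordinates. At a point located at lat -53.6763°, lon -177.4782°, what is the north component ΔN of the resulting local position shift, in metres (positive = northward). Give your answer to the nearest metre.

ΔN = 721 m

At φ = -53.6763°, λ = -177.4782°: sin φ = -0.805683, cos φ = 0.592346, sin λ = -0.044000, cos λ = -0.999032.
ΔN = −sin φ cos λ·ΔX − sin φ sin λ·ΔY + cos φ·ΔZ = −(-0.805683)(-0.999032)(-561) − (-0.805683)(-0.044000)(-532) + (0.592346)(423) = 720.97 m.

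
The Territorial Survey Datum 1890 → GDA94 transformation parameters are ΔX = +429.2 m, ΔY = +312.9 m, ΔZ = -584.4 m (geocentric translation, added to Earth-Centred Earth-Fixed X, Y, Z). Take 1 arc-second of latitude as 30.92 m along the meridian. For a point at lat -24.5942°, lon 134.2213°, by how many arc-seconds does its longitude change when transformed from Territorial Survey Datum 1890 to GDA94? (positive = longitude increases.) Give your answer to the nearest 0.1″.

sin φ = -0.416189, cos φ = 0.909278, sin λ = 0.716651, cos λ = -0.697432.
East component: ΔE = −sin λ·ΔX + cos λ·ΔY = −(0.716651)(429.2) + (-0.697432)(312.9) = -525.81 m.
1° of latitude spans 3600 × 30.92 = 111312 m; at latitude φ, 1° of longitude spans that × cos φ = 101213.6 m, so Δλ = -525.81 / 101213.6 × 3600 = -18.702″.

Δλ = -18.7″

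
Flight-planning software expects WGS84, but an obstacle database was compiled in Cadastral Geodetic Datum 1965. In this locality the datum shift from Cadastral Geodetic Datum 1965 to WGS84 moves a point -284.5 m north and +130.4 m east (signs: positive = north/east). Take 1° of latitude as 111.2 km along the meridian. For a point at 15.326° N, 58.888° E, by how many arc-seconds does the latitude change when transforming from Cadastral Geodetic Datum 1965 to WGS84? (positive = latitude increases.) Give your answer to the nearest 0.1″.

1° of latitude = 111.2 km, so Δφ = -284.5 / 111200 = -0.0025585° = -9.210″.

Δφ = -9.2″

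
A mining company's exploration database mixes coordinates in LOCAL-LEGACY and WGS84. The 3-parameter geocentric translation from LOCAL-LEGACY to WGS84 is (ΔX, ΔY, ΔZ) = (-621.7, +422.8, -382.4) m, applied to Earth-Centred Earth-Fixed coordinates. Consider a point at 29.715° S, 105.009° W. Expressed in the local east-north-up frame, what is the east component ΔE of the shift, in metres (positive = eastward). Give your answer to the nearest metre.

At φ = -29.715°, λ = -105.009°: sin φ = -0.495686, cos φ = 0.868502, sin λ = -0.965885, cos λ = -0.258971.
ΔE = −sin λ·ΔX + cos λ·ΔY = −(-0.965885)·(-621.7) + (-0.258971)·(422.8) = -709.98 m.

ΔE = -710 m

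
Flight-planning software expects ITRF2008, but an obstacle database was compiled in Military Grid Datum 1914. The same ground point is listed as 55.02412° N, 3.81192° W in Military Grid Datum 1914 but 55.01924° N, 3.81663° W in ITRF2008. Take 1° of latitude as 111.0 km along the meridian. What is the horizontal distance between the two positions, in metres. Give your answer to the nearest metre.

Δφ = 55.01924° − 55.02412° = -0.00488°; Δλ = -3.81663° − -3.81192° = -0.00471°.
ΔN = Δφ × 111000 = -541.7 m; ΔE = Δλ × 111000 × cos(55.02412°) = -0.00471 × 111000 × 0.573232 = -299.7 m.
Distance = √(ΔE² + ΔN²) = √((-299.7)² + (-541.7)²) = 619.1 m.

619 m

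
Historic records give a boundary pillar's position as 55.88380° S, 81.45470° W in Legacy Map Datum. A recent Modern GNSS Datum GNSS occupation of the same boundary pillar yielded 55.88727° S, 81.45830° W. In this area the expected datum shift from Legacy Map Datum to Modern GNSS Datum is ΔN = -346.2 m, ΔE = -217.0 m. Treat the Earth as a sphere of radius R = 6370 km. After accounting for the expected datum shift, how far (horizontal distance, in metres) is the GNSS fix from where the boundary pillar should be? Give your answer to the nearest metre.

Observed coordinate differences: Δφ = -0.00347°, Δλ = -0.00360°.
Converting to metres (1° lat = 111177 m, cos φ = 0.560873): observed ΔN = -385.8 m, observed ΔE = -224.5 m.
Subtracting the expected shift leaves a residual of -385.8 − (-346.2) = -39.6 m north and -224.5 − (-217.0) = -7.5 m east.
Residual distance = √((-39.6)² + (-7.5)²) = 40.3 m.

40 m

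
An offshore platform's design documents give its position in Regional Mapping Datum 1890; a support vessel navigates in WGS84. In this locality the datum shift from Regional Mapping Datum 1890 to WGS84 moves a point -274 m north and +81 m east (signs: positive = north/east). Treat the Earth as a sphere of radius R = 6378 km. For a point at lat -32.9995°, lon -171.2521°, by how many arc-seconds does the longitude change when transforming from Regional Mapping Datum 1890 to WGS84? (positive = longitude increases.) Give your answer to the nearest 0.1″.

At latitude -32.9995°, cos φ = 0.838675.
One radian of longitude at latitude φ spans R cos φ, so Δλ = ΔE / (R cos φ) = 81.0 / (6378000 × 0.838675) = 1.5143e-05 rad = 3.123″.

Δλ = 3.1″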